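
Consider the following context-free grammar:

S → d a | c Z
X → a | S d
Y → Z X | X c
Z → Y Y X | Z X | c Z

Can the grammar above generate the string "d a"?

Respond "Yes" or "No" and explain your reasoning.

Yes - a valid derivation exists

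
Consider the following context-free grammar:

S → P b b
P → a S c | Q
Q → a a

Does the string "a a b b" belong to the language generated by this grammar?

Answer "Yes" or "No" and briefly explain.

Yes - a valid derivation exists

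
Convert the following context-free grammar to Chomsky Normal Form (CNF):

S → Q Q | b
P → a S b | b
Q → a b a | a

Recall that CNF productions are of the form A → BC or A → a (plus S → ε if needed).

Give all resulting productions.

S → b; TA → a; TB → b; P → b; Q → a; S → Q Q; P → TA X0; X0 → S TB; Q → TA X1; X1 → TB TA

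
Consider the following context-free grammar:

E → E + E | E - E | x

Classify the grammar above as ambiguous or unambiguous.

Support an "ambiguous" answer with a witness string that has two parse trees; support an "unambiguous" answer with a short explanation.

Ambiguous - the string 'x - x + x' has two distinct parse trees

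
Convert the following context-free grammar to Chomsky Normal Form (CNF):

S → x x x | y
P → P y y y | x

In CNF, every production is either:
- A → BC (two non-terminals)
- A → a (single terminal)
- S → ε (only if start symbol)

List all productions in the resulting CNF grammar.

TX → x; S → y; TY → y; P → x; S → TX X0; X0 → TX TX; P → P X1; X1 → TY X2; X2 → TY TY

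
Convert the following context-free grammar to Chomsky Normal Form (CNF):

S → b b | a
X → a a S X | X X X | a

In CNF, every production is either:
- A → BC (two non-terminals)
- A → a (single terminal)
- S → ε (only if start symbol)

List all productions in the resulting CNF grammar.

TB → b; S → a; TA → a; X → a; S → TB TB; X → TA X0; X0 → TA X1; X1 → S X; X → X X2; X2 → X X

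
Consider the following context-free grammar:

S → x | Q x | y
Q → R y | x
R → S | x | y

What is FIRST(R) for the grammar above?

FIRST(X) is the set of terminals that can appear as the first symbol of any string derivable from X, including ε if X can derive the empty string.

We compute FIRST(R) using the standard algorithm.
FIRST(Q) = {x, y}
FIRST(R) = {x, y}
FIRST(S) = {x, y}
Therefore, FIRST(R) = {x, y}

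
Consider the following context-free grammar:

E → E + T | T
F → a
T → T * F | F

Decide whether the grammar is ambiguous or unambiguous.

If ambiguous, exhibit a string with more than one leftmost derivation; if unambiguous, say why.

Unambiguous - every string in the language has a unique leftmost derivation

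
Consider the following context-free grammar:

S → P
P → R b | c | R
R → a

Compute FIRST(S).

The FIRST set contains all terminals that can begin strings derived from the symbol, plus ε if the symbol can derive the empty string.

We compute FIRST(S) using the standard algorithm.
FIRST(P) = {a, c}
FIRST(R) = {a}
FIRST(S) = {a, c}
Therefore, FIRST(S) = {a, c}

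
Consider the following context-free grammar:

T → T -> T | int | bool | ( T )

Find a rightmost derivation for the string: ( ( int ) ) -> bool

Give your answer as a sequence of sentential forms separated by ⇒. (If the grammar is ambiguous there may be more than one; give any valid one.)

T ⇒ T -> T ⇒ T -> bool ⇒ ( T ) -> bool ⇒ ( ( T ) ) -> bool ⇒ ( ( int ) ) -> bool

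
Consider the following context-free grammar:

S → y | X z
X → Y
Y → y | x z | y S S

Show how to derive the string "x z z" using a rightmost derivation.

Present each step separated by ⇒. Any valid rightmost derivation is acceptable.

S ⇒ X z ⇒ Y z ⇒ x z z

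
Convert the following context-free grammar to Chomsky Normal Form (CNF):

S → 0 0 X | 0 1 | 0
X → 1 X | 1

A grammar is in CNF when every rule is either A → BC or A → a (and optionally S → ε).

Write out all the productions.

T0 → 0; T1 → 1; S → 0; X → 1; S → T0 X0; X0 → T0 X; S → T0 T1; X → T1 X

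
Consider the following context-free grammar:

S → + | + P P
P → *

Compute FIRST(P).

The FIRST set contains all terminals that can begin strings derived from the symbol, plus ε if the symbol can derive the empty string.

We compute FIRST(P) using the standard algorithm.
FIRST(P) = {*}
FIRST(S) = {+}
Therefore, FIRST(P) = {*}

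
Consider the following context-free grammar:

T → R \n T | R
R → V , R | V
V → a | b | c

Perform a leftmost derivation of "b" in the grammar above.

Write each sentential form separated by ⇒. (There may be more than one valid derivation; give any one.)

T ⇒ R ⇒ V ⇒ b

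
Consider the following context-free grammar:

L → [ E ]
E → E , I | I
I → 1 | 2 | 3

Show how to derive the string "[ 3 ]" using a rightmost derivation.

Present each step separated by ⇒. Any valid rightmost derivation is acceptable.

L ⇒ [ E ] ⇒ [ I ] ⇒ [ 3 ]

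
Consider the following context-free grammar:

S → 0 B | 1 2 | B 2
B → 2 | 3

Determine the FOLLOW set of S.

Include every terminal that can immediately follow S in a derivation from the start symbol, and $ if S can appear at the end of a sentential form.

We compute FOLLOW(S) using the standard algorithm.
FOLLOW(S) starts with {$}.
FIRST(B) = {2, 3}
FIRST(S) = {0, 1, 2, 3}
FOLLOW(B) = {$, 2}
FOLLOW(S) = {$}
Therefore, FOLLOW(S) = {$}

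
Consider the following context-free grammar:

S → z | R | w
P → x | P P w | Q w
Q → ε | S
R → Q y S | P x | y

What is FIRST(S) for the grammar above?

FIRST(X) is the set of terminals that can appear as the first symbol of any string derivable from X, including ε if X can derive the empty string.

We compute FIRST(S) using the standard algorithm.
FIRST(P) = {w, x, y, z}
FIRST(Q) = {w, x, y, z, ε}
FIRST(R) = {w, x, y, z}
FIRST(S) = {w, x, y, z}
Therefore, FIRST(S) = {w, x, y, z}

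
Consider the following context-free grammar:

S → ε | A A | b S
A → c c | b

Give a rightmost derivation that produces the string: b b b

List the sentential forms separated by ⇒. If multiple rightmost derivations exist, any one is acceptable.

S ⇒ b S ⇒ b A A ⇒ b A b ⇒ b b b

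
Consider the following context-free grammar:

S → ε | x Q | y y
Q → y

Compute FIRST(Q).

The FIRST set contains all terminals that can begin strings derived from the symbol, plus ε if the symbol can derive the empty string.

We compute FIRST(Q) using the standard algorithm.
FIRST(Q) = {y}
FIRST(S) = {x, y, ε}
Therefore, FIRST(Q) = {y}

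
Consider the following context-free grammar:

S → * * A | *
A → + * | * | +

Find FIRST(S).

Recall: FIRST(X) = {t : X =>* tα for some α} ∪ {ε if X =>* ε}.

We compute FIRST(S) using the standard algorithm.
FIRST(A) = {*, +}
FIRST(S) = {*}
Therefore, FIRST(S) = {*}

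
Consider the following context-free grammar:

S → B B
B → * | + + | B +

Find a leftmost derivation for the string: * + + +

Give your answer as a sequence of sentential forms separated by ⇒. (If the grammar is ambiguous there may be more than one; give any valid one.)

S ⇒ B B ⇒ B + B ⇒ * + B ⇒ * + + +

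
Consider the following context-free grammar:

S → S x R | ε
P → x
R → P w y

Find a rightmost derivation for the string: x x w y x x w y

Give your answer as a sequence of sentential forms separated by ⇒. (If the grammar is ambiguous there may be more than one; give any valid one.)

S ⇒ S x R ⇒ S x P w y ⇒ S x x w y ⇒ S x R x x w y ⇒ S x P w y x x w y ⇒ S x x w y x x w y ⇒ x x w y x x w y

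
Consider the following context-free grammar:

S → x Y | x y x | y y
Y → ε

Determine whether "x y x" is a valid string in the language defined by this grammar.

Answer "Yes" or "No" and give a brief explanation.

Yes - a valid derivation exists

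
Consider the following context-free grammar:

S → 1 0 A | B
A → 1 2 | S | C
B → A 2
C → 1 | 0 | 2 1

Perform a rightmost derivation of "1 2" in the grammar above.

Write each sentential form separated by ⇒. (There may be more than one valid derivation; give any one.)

S ⇒ B ⇒ A 2 ⇒ C 2 ⇒ 1 2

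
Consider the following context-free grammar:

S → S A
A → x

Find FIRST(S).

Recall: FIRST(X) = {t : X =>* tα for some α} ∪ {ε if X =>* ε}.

We compute FIRST(S) using the standard algorithm.
FIRST(A) = {x}
FIRST(S) = {}
Therefore, FIRST(S) = {}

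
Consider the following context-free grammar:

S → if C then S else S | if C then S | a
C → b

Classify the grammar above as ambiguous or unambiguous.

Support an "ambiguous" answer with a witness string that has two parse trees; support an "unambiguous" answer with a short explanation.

Ambiguous - the string 'if b then if b then a else a' has two distinct parse trees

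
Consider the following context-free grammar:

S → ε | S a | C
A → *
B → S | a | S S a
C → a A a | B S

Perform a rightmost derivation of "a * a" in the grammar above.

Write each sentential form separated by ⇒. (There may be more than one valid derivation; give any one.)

S ⇒ C ⇒ a A a ⇒ a * a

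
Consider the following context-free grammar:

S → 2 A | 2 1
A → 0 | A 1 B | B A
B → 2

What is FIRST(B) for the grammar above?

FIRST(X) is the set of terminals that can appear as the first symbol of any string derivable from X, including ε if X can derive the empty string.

We compute FIRST(B) using the standard algorithm.
FIRST(A) = {0, 2}
FIRST(B) = {2}
FIRST(S) = {2}
Therefore, FIRST(B) = {2}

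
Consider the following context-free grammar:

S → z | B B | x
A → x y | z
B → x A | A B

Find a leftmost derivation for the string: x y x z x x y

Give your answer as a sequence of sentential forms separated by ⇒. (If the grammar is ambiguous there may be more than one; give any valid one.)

S ⇒ B B ⇒ A B B ⇒ x y B B ⇒ x y x A B ⇒ x y x z B ⇒ x y x z x A ⇒ x y x z x x y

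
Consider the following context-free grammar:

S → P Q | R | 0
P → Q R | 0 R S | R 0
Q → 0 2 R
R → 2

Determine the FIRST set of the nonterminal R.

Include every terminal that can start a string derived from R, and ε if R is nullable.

We compute FIRST(R) using the standard algorithm.
FIRST(P) = {0, 2}
FIRST(Q) = {0}
FIRST(R) = {2}
FIRST(S) = {0, 2}
Therefore, FIRST(R) = {2}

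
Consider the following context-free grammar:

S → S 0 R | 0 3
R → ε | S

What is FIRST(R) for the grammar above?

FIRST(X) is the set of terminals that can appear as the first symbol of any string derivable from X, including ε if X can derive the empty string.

We compute FIRST(R) using the standard algorithm.
FIRST(R) = {0, ε}
FIRST(S) = {0}
Therefore, FIRST(R) = {0, ε}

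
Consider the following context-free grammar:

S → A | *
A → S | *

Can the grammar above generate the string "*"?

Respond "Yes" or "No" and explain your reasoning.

Yes - a valid derivation exists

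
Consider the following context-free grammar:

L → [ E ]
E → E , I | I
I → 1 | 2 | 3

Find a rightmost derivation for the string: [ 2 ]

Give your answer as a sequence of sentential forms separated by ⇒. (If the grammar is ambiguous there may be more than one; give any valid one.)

L ⇒ [ E ] ⇒ [ I ] ⇒ [ 2 ]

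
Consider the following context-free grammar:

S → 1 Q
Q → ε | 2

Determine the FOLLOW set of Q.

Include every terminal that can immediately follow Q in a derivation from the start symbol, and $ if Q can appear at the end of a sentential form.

We compute FOLLOW(Q) using the standard algorithm.
FOLLOW(S) starts with {$}.
FIRST(Q) = {2, ε}
FIRST(S) = {1}
FOLLOW(Q) = {$}
FOLLOW(S) = {$}
Therefore, FOLLOW(Q) = {$}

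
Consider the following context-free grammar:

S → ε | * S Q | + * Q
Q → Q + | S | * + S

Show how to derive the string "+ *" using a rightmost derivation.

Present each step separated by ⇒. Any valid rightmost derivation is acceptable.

S ⇒ + * Q ⇒ + * S ⇒ + *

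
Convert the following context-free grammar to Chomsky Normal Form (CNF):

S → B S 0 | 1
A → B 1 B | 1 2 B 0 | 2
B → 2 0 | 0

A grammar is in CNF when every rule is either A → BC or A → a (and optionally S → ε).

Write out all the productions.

T0 → 0; S → 1; T1 → 1; T2 → 2; A → 2; B → 0; S → B X0; X0 → S T0; A → B X1; X1 → T1 B; A → T1 X2; X2 → T2 X3; X3 → B T0; B → T2 T0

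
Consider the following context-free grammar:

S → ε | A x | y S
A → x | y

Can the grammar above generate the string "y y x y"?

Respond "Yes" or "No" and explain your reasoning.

No - no valid derivation exists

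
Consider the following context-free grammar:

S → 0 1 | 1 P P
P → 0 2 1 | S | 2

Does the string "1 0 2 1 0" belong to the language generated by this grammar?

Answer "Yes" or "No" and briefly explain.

No - no valid derivation exists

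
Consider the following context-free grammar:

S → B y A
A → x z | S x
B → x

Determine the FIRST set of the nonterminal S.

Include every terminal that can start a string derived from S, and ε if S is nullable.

We compute FIRST(S) using the standard algorithm.
FIRST(A) = {x}
FIRST(B) = {x}
FIRST(S) = {x}
Therefore, FIRST(S) = {x}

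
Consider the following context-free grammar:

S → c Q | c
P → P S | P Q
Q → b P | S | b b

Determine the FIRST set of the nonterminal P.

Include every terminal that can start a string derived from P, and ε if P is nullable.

We compute FIRST(P) using the standard algorithm.
FIRST(P) = {}
FIRST(Q) = {b, c}
FIRST(S) = {c}
Therefore, FIRST(P) = {}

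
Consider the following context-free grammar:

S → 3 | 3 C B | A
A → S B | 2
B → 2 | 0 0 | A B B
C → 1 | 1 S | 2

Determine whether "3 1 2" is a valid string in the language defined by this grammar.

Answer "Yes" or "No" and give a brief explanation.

Yes - a valid derivation exists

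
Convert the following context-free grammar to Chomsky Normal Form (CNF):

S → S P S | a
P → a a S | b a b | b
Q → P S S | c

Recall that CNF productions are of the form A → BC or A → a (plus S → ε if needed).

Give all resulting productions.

S → a; TA → a; TB → b; P → b; Q → c; S → S X0; X0 → P S; P → TA X1; X1 → TA S; P → TB X2; X2 → TA TB; Q → P X3; X3 → S S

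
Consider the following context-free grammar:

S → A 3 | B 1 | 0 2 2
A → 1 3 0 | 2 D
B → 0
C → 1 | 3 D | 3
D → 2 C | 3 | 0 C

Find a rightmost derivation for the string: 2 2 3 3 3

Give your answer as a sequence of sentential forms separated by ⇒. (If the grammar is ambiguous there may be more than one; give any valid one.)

S ⇒ A 3 ⇒ 2 D 3 ⇒ 2 2 C 3 ⇒ 2 2 3 D 3 ⇒ 2 2 3 3 3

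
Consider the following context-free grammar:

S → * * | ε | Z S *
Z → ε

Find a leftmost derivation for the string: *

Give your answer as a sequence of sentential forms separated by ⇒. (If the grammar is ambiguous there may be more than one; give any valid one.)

S ⇒ Z S * ⇒ S * ⇒ *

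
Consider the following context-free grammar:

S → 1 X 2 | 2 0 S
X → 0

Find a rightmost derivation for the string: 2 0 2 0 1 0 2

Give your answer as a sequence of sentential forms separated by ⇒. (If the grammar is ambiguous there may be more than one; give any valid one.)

S ⇒ 2 0 S ⇒ 2 0 2 0 S ⇒ 2 0 2 0 1 X 2 ⇒ 2 0 2 0 1 0 2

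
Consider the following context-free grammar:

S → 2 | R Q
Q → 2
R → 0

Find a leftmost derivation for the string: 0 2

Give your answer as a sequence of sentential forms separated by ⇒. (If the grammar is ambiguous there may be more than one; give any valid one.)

S ⇒ R Q ⇒ 0 Q ⇒ 0 2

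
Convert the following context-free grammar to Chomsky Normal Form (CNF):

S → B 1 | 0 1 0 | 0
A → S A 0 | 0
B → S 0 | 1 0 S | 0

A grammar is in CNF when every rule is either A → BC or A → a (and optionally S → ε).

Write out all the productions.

T1 → 1; T0 → 0; S → 0; A → 0; B → 0; S → B T1; S → T0 X0; X0 → T1 T0; A → S X1; X1 → A T0; B → S T0; B → T1 X2; X2 → T0 S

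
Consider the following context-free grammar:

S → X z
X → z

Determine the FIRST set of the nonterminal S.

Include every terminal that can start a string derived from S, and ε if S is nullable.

We compute FIRST(S) using the standard algorithm.
FIRST(S) = {z}
FIRST(X) = {z}
Therefore, FIRST(S) = {z}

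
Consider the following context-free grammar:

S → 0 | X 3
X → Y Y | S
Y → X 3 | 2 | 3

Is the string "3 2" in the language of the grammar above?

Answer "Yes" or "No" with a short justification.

No - no valid derivation exists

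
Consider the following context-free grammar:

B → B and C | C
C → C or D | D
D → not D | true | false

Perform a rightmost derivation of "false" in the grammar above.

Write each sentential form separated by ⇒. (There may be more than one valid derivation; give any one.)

B ⇒ C ⇒ D ⇒ false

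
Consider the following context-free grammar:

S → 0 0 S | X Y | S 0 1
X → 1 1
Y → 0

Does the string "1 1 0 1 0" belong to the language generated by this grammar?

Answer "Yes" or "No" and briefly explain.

No - no valid derivation exists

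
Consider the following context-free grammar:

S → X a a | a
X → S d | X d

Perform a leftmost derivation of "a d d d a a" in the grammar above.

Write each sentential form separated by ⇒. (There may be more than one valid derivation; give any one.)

S ⇒ X a a ⇒ X d a a ⇒ X d d a a ⇒ S d d d a a ⇒ a d d d a a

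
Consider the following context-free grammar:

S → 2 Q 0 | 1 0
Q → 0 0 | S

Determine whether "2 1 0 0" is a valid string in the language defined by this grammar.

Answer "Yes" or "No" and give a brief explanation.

Yes - a valid derivation exists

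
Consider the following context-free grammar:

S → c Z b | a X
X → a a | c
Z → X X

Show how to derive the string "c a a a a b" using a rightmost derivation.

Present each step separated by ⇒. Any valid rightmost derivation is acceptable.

S ⇒ c Z b ⇒ c X X b ⇒ c X a a b ⇒ c a a a a b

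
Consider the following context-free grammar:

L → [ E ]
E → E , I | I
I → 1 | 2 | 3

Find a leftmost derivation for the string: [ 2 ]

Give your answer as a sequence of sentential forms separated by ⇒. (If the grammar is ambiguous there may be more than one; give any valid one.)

L ⇒ [ E ] ⇒ [ I ] ⇒ [ 2 ]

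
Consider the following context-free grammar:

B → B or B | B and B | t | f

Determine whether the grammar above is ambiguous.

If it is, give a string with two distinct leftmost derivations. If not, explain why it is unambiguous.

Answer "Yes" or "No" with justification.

Yes - the string 't and f and t and f or f and f' has two distinct leftmost derivations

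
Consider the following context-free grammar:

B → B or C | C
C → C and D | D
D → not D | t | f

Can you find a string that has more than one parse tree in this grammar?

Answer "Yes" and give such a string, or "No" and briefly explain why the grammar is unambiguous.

No - the grammar is unambiguous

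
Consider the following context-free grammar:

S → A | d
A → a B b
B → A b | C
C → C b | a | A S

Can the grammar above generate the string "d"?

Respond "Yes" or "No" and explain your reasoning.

Yes - a valid derivation exists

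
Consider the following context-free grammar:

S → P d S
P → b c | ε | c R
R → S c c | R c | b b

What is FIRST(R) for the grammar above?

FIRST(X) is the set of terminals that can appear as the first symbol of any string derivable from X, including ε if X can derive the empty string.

We compute FIRST(R) using the standard algorithm.
FIRST(P) = {b, c, ε}
FIRST(R) = {b, c, d}
FIRST(S) = {b, c, d}
Therefore, FIRST(R) = {b, c, d}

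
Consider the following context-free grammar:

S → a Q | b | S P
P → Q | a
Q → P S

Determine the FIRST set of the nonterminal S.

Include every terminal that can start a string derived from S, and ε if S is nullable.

We compute FIRST(S) using the standard algorithm.
FIRST(P) = {a}
FIRST(Q) = {a}
FIRST(S) = {a, b}
Therefore, FIRST(S) = {a, b}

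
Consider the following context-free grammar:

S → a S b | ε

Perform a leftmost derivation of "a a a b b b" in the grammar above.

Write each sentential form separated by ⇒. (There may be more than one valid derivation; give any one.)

S ⇒ a S b ⇒ a a S b b ⇒ a a a S b b b ⇒ a a a b b b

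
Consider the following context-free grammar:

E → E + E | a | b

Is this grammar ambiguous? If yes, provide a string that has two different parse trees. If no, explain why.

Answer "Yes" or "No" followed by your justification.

Yes - the string 'b + a + b + a + a' has two distinct leftmost derivations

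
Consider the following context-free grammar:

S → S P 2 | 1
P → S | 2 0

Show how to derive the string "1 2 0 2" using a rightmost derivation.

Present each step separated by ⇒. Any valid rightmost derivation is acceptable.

S ⇒ S P 2 ⇒ S 2 0 2 ⇒ 1 2 0 2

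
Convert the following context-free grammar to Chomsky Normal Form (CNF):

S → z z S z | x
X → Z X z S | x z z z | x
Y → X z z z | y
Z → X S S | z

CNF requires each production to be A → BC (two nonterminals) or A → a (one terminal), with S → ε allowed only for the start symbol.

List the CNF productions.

TZ → z; S → x; TX → x; X → x; Y → y; Z → z; S → TZ X0; X0 → TZ X1; X1 → S TZ; X → Z X2; X2 → X X3; X3 → TZ S; X → TX X4; X4 → TZ X5; X5 → TZ TZ; Y → X X6; X6 → TZ X7; X7 → TZ TZ; Z → X X8; X8 → S S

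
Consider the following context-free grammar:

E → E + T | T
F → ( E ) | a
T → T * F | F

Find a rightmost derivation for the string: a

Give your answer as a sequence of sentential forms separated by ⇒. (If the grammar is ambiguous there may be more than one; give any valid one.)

E ⇒ T ⇒ F ⇒ a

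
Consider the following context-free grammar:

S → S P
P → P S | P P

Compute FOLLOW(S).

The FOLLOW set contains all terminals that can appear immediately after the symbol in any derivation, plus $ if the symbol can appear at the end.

We compute FOLLOW(S) using the standard algorithm.
FOLLOW(S) starts with {$}.
FIRST(P) = {}
FIRST(S) = {}
FOLLOW(P) = {$}
FOLLOW(S) = {$}
Therefore, FOLLOW(S) = {$}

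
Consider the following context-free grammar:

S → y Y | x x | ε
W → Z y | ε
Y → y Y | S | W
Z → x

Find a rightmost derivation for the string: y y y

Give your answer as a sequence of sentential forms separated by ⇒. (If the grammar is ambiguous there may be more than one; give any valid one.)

S ⇒ y Y ⇒ y y Y ⇒ y y y Y ⇒ y y y S ⇒ y y y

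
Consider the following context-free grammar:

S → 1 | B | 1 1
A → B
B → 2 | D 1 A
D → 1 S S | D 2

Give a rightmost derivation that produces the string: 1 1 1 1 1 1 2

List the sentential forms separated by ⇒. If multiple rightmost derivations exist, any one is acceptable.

S ⇒ B ⇒ D 1 A ⇒ D 1 B ⇒ D 1 2 ⇒ 1 S S 1 2 ⇒ 1 S 1 1 1 2 ⇒ 1 1 1 1 1 1 2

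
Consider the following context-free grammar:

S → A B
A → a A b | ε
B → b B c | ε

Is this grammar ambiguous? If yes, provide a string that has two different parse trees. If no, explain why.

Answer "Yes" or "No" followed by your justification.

No - the grammar is unambiguous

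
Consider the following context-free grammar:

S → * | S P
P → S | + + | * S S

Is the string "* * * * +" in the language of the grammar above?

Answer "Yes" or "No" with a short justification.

No - no valid derivation exists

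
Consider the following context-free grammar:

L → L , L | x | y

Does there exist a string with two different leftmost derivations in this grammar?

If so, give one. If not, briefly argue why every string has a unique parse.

Yes - the string 'x , x , y , y , x , y' has two distinct leftmost derivations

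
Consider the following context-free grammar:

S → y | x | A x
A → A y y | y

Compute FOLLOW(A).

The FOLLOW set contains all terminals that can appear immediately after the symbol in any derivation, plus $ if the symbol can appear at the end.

We compute FOLLOW(A) using the standard algorithm.
FOLLOW(S) starts with {$}.
FIRST(A) = {y}
FIRST(S) = {x, y}
FOLLOW(A) = {x, y}
FOLLOW(S) = {$}
Therefore, FOLLOW(A) = {x, y}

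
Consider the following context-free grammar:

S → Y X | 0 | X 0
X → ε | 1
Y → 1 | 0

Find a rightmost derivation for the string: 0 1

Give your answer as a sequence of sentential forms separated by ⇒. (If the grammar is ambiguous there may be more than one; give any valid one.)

S ⇒ Y X ⇒ Y 1 ⇒ 0 1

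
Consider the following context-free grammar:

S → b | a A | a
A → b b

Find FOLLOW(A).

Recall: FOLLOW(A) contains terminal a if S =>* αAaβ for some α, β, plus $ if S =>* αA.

We compute FOLLOW(A) using the standard algorithm.
FOLLOW(S) starts with {$}.
FIRST(A) = {b}
FIRST(S) = {a, b}
FOLLOW(A) = {$}
FOLLOW(S) = {$}
Therefore, FOLLOW(A) = {$}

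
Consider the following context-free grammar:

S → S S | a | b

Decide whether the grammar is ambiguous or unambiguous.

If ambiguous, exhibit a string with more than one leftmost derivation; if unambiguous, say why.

Ambiguous - the string 'b a a b a a' has two distinct leftmost derivations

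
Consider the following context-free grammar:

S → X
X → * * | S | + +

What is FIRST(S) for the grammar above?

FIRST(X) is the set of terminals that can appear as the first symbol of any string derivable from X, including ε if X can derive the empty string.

We compute FIRST(S) using the standard algorithm.
FIRST(S) = {*, +}
FIRST(X) = {*, +}
Therefore, FIRST(S) = {*, +}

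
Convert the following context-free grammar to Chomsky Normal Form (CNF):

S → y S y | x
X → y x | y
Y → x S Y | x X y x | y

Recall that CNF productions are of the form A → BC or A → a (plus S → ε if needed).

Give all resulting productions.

TY → y; S → x; TX → x; X → y; Y → y; S → TY X0; X0 → S TY; X → TY TX; Y → TX X1; X1 → S Y; Y → TX X2; X2 → X X3; X3 → TY TX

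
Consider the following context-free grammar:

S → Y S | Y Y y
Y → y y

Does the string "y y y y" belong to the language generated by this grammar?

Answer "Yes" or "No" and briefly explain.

No - no valid derivation exists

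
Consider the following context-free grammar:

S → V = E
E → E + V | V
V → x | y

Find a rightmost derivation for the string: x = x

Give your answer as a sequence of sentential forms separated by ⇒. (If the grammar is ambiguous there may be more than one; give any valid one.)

S ⇒ V = E ⇒ V = V ⇒ V = x ⇒ x = x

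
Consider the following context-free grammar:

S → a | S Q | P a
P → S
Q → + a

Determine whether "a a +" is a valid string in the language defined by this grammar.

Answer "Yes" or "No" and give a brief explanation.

No - no valid derivation exists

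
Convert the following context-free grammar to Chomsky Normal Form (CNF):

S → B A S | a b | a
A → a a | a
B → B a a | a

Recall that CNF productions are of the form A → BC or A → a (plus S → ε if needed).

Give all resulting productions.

TA → a; TB → b; S → a; A → a; B → a; S → B X0; X0 → A S; S → TA TB; A → TA TA; B → B X1; X1 → TA TA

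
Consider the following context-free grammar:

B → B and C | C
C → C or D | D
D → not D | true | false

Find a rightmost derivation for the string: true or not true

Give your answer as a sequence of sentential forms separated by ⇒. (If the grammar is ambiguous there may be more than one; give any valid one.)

B ⇒ C ⇒ C or D ⇒ C or not D ⇒ C or not true ⇒ D or not true ⇒ true or not true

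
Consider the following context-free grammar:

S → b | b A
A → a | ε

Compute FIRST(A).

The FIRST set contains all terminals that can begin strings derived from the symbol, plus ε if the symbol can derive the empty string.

We compute FIRST(A) using the standard algorithm.
FIRST(A) = {a, ε}
FIRST(S) = {b}
Therefore, FIRST(A) = {a, ε}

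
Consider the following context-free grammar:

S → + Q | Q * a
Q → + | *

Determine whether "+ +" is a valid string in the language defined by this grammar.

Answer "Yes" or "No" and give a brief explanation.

Yes - a valid derivation exists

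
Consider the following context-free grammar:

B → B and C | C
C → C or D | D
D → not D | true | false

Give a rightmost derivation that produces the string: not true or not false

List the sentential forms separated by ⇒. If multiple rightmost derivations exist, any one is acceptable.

B ⇒ C ⇒ C or D ⇒ C or not D ⇒ C or not false ⇒ D or not false ⇒ not D or not false ⇒ not true or not false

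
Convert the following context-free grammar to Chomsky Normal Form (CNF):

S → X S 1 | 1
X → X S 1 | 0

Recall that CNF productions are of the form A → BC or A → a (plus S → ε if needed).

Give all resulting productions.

T1 → 1; S → 1; X → 0; S → X X0; X0 → S T1; X → X X1; X1 → S T1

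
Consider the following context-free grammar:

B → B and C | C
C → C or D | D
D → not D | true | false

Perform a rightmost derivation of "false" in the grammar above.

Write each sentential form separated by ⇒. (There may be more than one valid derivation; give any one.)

B ⇒ C ⇒ D ⇒ false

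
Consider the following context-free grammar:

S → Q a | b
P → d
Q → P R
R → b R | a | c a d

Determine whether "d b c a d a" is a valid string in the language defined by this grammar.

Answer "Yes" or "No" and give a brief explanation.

Yes - a valid derivation exists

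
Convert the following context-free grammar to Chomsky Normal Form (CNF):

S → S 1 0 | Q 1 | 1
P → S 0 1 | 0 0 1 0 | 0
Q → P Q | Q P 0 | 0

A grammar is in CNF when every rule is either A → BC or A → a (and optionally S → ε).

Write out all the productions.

T1 → 1; T0 → 0; S → 1; P → 0; Q → 0; S → S X0; X0 → T1 T0; S → Q T1; P → S X1; X1 → T0 T1; P → T0 X2; X2 → T0 X3; X3 → T1 T0; Q → P Q; Q → Q X4; X4 → P T0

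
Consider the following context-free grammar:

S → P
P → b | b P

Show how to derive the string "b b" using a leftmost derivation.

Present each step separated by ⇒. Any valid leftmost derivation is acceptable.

S ⇒ P ⇒ b P ⇒ b b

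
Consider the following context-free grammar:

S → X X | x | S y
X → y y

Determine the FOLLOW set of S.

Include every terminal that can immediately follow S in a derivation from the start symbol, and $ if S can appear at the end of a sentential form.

We compute FOLLOW(S) using the standard algorithm.
FOLLOW(S) starts with {$}.
FIRST(S) = {x, y}
FIRST(X) = {y}
FOLLOW(S) = {$, y}
FOLLOW(X) = {$, y}
Therefore, FOLLOW(S) = {$, y}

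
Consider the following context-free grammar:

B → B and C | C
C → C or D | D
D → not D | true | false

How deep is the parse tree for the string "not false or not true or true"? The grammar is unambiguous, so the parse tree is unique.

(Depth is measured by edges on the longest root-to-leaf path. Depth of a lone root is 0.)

6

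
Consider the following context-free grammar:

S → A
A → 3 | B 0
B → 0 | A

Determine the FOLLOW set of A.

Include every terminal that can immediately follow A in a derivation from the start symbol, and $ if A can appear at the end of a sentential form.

We compute FOLLOW(A) using the standard algorithm.
FOLLOW(S) starts with {$}.
FIRST(A) = {0, 3}
FIRST(B) = {0, 3}
FIRST(S) = {0, 3}
FOLLOW(A) = {$, 0}
FOLLOW(B) = {0}
FOLLOW(S) = {$}
Therefore, FOLLOW(A) = {$, 0}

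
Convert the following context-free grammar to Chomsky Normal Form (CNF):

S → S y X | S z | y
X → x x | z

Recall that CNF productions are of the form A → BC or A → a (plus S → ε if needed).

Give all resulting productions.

TY → y; TZ → z; S → y; TX → x; X → z; S → S X0; X0 → TY X; S → S TZ; X → TX TX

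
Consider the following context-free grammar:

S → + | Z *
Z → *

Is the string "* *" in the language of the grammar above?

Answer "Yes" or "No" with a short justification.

Yes - a valid derivation exists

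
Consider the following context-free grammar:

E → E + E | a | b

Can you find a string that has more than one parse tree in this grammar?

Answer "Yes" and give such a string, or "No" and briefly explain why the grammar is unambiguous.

Yes - the string 'a + b + b + a' has two distinct parse trees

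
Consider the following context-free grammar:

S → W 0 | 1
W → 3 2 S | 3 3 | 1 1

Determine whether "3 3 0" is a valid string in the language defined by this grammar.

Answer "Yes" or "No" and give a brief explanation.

Yes - a valid derivation exists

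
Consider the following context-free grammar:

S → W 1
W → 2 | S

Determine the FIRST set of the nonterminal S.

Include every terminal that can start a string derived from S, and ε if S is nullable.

We compute FIRST(S) using the standard algorithm.
FIRST(S) = {2}
FIRST(W) = {2}
Therefore, FIRST(S) = {2}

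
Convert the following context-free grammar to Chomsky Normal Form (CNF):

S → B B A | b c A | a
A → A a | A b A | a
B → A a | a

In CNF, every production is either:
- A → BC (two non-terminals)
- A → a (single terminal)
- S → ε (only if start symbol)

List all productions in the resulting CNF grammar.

TB → b; TC → c; S → a; TA → a; A → a; B → a; S → B X0; X0 → B A; S → TB X1; X1 → TC A; A → A TA; A → A X2; X2 → TB A; B → A TA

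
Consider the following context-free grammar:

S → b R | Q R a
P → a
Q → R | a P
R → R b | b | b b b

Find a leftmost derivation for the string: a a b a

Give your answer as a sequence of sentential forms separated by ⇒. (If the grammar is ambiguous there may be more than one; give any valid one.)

S ⇒ Q R a ⇒ a P R a ⇒ a a R a ⇒ a a b a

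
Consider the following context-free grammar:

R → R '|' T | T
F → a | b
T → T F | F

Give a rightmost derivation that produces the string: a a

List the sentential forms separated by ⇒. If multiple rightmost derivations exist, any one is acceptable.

R ⇒ T ⇒ T F ⇒ T a ⇒ F a ⇒ a a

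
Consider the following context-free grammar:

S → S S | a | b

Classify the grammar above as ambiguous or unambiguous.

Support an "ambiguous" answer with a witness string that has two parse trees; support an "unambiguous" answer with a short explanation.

Ambiguous - the string 'b a a b' has two distinct parse trees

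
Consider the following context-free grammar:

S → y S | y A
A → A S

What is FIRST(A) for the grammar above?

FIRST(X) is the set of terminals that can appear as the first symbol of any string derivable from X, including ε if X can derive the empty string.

We compute FIRST(A) using the standard algorithm.
FIRST(A) = {}
FIRST(S) = {y}
Therefore, FIRST(A) = {}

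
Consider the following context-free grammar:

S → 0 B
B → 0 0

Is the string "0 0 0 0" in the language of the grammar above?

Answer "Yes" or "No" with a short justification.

No - no valid derivation exists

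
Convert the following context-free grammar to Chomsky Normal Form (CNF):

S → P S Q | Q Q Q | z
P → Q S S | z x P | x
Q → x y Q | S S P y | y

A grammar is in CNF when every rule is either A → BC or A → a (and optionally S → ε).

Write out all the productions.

S → z; TZ → z; TX → x; P → x; TY → y; Q → y; S → P X0; X0 → S Q; S → Q X1; X1 → Q Q; P → Q X2; X2 → S S; P → TZ X3; X3 → TX P; Q → TX X4; X4 → TY Q; Q → S X5; X5 → S X6; X6 → P TY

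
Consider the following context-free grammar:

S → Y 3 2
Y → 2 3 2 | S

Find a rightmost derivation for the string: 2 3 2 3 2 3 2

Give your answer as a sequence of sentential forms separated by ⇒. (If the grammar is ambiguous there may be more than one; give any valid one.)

S ⇒ Y 3 2 ⇒ S 3 2 ⇒ Y 3 2 3 2 ⇒ 2 3 2 3 2 3 2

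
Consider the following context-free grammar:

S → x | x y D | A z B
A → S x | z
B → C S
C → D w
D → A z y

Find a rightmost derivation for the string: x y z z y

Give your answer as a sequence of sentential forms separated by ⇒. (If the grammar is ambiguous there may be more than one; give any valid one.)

S ⇒ x y D ⇒ x y A z y ⇒ x y z z y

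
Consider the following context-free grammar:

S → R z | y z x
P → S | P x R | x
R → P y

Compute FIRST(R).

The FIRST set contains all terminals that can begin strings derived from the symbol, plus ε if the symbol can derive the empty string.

We compute FIRST(R) using the standard algorithm.
FIRST(P) = {x, y}
FIRST(R) = {x, y}
FIRST(S) = {x, y}
Therefore, FIRST(R) = {x, y}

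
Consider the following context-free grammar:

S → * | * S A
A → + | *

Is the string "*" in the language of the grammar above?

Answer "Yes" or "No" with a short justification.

Yes - a valid derivation exists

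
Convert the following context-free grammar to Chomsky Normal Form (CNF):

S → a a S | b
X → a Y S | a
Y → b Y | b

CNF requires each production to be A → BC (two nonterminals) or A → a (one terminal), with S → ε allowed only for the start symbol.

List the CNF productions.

TA → a; S → b; X → a; TB → b; Y → b; S → TA X0; X0 → TA S; X → TA X1; X1 → Y S; Y → TB Y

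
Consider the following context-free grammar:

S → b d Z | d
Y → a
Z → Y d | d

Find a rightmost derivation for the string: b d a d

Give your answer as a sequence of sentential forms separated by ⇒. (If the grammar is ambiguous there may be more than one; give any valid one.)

S ⇒ b d Z ⇒ b d Y d ⇒ b d a d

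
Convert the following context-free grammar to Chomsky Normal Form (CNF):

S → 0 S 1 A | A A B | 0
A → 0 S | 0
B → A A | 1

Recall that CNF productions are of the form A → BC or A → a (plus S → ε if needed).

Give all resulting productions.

T0 → 0; T1 → 1; S → 0; A → 0; B → 1; S → T0 X0; X0 → S X1; X1 → T1 A; S → A X2; X2 → A B; A → T0 S; B → A A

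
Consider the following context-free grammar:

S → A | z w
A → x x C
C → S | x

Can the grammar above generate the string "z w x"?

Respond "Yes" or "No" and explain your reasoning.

No - no valid derivation exists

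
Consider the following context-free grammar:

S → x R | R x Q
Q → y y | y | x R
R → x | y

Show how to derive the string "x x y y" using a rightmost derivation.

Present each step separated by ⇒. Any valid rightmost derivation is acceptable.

S ⇒ R x Q ⇒ R x y y ⇒ x x y y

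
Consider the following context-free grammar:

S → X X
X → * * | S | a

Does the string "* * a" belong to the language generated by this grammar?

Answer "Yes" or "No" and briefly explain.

Yes - a valid derivation exists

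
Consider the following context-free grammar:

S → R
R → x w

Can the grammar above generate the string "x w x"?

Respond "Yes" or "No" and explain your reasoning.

No - no valid derivation exists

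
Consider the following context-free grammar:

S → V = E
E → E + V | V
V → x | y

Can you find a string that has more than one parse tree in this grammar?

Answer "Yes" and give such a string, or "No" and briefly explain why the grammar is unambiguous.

No - the grammar is unambiguous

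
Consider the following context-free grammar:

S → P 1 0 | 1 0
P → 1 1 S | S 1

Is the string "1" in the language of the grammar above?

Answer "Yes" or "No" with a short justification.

No - no valid derivation exists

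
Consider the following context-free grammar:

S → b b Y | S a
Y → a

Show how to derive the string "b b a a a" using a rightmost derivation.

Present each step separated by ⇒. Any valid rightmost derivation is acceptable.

S ⇒ S a ⇒ S a a ⇒ b b Y a a ⇒ b b a a a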